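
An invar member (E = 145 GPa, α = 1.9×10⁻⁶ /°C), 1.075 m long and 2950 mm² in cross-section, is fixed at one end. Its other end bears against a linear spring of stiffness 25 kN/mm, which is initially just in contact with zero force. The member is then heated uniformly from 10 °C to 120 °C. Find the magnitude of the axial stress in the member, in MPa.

σ ≈ 1.79 MPa (compressive)

Free thermal expansion: δ_free = αΔT L = 1.9×10⁻⁶ × 110 × 1075 = 0.2247 mm.
With a force P in the spring, the elastic change of the member is PL/(AE) and that of the spring is P/k; compatibility requires their sum to equal δ_free.
P [ L/(AE) + 1/k ] = δ_free → P [ 1075/(2950×145×10³) + 1/(25×10³) ] = 0.2247.
P = 0.2247 / 4.251×10⁻⁵ = 5285 N.
σ = P/A = 5285/2950 = 1.791 MPa.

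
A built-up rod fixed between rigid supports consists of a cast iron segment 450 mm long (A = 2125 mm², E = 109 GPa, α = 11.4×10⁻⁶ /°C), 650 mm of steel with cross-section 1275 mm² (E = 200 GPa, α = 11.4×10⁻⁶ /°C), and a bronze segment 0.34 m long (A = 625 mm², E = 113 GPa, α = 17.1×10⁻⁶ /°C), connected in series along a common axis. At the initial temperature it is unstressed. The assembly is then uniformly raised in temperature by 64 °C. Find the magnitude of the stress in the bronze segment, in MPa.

σ ≈ 202 MPa (compressive)

Free thermal expansion of the whole bar: Σ αᵢΔT Lᵢ = 11.4×10⁻⁶×64×450 + 11.4×10⁻⁶×64×650 + 17.1×10⁻⁶×64×340 = 1.175 mm.
The walls prevent any net length change, so an axial force P (same in every segment) develops. Compatibility: P · Σ Lᵢ/(AᵢEᵢ) = δ_free.
The series flexibility is Σ Lᵢ/(AᵢEᵢ) = 450/(2125×109×10³) + 650/(1275×200×10³) + 340/(625×113×10³) = 9.306×10⁻⁶ mm/N.
P = 1.175 / 9.306×10⁻⁶ = 126200 N = 126.2 kN, compressive.
σ_{bronze} = P / A = 126200 / 625 = 202 MPa.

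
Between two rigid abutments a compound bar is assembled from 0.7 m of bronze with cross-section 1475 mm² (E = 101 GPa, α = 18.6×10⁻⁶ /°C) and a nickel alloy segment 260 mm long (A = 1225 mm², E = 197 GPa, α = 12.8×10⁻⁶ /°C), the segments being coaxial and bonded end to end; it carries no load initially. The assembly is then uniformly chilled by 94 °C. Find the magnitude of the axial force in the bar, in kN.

P ≈ 266 kN (tensile)

If the supports were absent, the total length change would be Σ αᵢΔT Lᵢ = 18.6×10⁻⁶×94×700 + 12.8×10⁻⁶×94×260 = 1.537 mm.
Since the ends are fixed, an axial force P builds up, equal in every segment, with P · Σ Lᵢ/(AᵢEᵢ) = δ_free.
The series flexibility is Σ Lᵢ/(AᵢEᵢ) = 700/(1475×101×10³) + 260/(1225×197×10³) = 5.776×10⁻⁶ mm/N.
Hence P = δ_free / Σ(L/AE) = 1.537/5.776×10⁻⁶ = 266 kN (tensile).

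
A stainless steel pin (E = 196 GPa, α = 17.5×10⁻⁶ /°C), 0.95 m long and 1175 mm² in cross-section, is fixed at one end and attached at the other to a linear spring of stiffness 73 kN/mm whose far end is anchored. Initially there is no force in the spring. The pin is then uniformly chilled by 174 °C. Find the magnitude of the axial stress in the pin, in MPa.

The unrestrained thermal change is αΔT L = 17.5×10⁻⁶ × 174 × 950 = 2.893 mm.
Let P be the tensile force in the spring. The pin extends elastically by PL/(AE) and the spring stretches by P/k; together these equal δ_free.
P [ L/(AE) + 1/k ] = δ_free → P [ 950/(1175×196×10³) + 1/(73×10³) ] = 2.893.
P = 2.893 / 1.782×10⁻⁵ = 162300 N.
σ = P/A = 162300/1175 = 138.1 MPa.

σ ≈ 138 MPa (tensile)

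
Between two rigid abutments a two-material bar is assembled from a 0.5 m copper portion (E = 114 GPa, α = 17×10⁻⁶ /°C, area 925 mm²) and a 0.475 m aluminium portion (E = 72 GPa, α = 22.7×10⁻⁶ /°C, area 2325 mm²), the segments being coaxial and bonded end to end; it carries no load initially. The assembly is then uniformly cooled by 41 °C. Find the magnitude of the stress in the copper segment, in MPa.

σ ≈ 113 MPa (tensile)

Free thermal contraction of the whole bar: Σ αᵢΔT Lᵢ = 17×10⁻⁶×41×500 + 22.7×10⁻⁶×41×475 = 0.7906 mm.
The walls prevent any net length change, so an axial force P (same in every segment) develops. Compatibility: P · Σ Lᵢ/(AᵢEᵢ) = δ_free.
Σ Lᵢ/(AᵢEᵢ) = 500/(925×114×10³) + 475/(2325×72×10³) = 7.579×10⁻⁶ mm/N.
Hence P = δ_free / Σ(L/AE) = 0.7906/7.579×10⁻⁶ = 104.3 kN (tensile).
σ_{copper} = P / A = 104300 / 925 = 112.8 MPa.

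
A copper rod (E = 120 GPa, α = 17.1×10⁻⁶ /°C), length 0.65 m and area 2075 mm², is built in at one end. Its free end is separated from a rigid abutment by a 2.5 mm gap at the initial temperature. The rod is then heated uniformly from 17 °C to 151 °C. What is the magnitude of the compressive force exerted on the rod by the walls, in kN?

P ≈ 0 kN

Unrestrained expansion: δ_free = αΔT L = 17.1×10⁻⁶ × 134 × 650 = 1.489 mm.
This is smaller than the 2.5 mm clearance, so the rod expands freely without reaching the stop — the stress is zero.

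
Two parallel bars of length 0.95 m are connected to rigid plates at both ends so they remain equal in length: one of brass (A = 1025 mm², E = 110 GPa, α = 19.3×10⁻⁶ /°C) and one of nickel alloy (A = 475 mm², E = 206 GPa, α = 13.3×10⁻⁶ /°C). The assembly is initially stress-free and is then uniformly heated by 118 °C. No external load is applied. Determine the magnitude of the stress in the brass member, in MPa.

The brass has the larger α, so on heating it would change length more than the nickel alloy if both were free. The rigid plates force a common final length, so the brass is put into compression and the nickel alloy into tension, with equal and opposite forces P (no external load).
Setting the final lengths equal and cancelling L: (α₁ − α₂)ΔT = P/(A₁E₁) + P/(A₂E₂).
|α₁ − α₂|·ΔT = 6×10⁻⁶ × 118 = 0.000708.
1/(A₁E₁) + 1/(A₂E₂) = 1/(1025×110×10³) + 1/(475×206×10³) = 1.909×10⁻⁸ N⁻¹.
So P = 0.000708 / 1.909×10⁻⁸ = 37.09 kN.
σ_{brass} = P/A₁ = 37090/1025 = 36.18 MPa, compressive.

σ ≈ 36.2 MPa (compressive)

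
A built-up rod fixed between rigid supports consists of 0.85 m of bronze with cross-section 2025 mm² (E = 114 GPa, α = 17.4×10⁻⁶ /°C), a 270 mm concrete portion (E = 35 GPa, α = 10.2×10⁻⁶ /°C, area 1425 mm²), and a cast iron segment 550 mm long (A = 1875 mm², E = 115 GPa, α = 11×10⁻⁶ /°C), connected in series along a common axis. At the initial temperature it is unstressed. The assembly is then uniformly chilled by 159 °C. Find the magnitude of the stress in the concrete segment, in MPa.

σ ≈ 226 MPa (tensile)

Free thermal contraction of the whole bar: Σ αᵢΔT Lᵢ = 17.4×10⁻⁶×159×850 + 10.2×10⁻⁶×159×270 + 11×10⁻⁶×159×550 = 3.751 mm.
Since the ends are fixed, an axial force P builds up, equal in every segment, with P · Σ Lᵢ/(AᵢEᵢ) = δ_free.
Σ Lᵢ/(AᵢEᵢ) = 850/(2025×114×10³) + 270/(1425×35×10³) + 550/(1875×115×10³) = 1.165×10⁻⁵ mm/N.
P = 3.751 / 1.165×10⁻⁵ = 322100 N = 322.1 kN, tensile.
σ_{concrete} = P / A = 322100 / 1425 = 226 MPa.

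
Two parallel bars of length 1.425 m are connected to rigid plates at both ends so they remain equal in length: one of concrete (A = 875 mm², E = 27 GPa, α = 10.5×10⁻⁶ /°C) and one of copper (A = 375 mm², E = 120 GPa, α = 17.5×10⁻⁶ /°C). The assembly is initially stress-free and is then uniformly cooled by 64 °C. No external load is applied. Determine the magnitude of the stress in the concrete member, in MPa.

σ ≈ 7.93 MPa (compressive)

Both members must finish at the same length. With the larger α, the copper tends to over-contract; the plates restrain it, putting the copper in tension and the concrete in compression. With no external load the two internal forces are equal and opposite, magnitude P.
Setting the final lengths equal and cancelling L: (α₁ − α₂)ΔT = P/(A₁E₁) + P/(A₂E₂).
|α₁ − α₂|·ΔT = 7×10⁻⁶ × 64 = 0.000448.
1/(A₁E₁) + 1/(A₂E₂) = 1/(875×27×10³) + 1/(375×120×10³) = 6.455×10⁻⁸ N⁻¹.
P = 0.000448 / 6.455×10⁻⁸ = 6940 N = 6.94 kN.
σ_{concrete} = P/A₁ = 6940/875 = 7.932 MPa, compressive.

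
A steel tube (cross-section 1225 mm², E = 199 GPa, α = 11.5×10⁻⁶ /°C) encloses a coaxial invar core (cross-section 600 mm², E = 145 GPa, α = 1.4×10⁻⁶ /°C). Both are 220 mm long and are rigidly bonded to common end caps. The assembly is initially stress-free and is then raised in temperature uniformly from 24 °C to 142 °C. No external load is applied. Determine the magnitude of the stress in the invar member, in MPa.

σ ≈ 127 MPa (tensile)

Equilibrium of a rigid end plate with no external load gives equal and opposite internal forces ±P in the two members. Since α_{steel} > α_{invar}, heating drives the steel into compression and the invar into tension.
Setting the final lengths equal and cancelling L: (α₁ − α₂)ΔT = P/(A₁E₁) + P/(A₂E₂).
|α₁ − α₂|·ΔT = 10.1×10⁻⁶ × 118 = 0.001192.
1/(A₁E₁) + 1/(A₂E₂) = 1/(1225×199×10³) + 1/(600×145×10³) = 1.56×10⁻⁸ N⁻¹.
P = 0.001192 / 1.56×10⁻⁸ = 76420 N = 76.42 kN.
σ_{invar} = P/A₂ = 76420/600 = 127.4 MPa, tensile.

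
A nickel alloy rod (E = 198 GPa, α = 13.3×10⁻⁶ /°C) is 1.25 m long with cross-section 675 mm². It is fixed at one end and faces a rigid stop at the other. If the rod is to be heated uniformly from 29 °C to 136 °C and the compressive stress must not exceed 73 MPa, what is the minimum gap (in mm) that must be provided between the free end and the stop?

Free expansion if unrestrained: δ_free = αΔT L = 13.3×10⁻⁶ × 107 × 1250 = 1.779 mm.
At the allowable stress the elastic shortening the wall may impose is σL/E = 73 × 1250 / (198×10³) = 0.4609 mm.
So the gap has to take up the difference, g_min = δ_free − σL/E = 1.779 − 0.4609 = 1.318 mm.

g ≈ 1.32 mm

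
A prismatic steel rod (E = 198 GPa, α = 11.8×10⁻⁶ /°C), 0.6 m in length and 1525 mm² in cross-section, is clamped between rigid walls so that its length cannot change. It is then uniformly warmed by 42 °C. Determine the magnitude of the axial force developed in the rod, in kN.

With zero net strain, σ = E·αΔT = 198 GPa × 11.8×10⁻⁶ × 42 = 98.13 MPa.
P = AEαΔT = 1525 × 198×10³ × 11.8×10⁻⁶ × 42 = 149.6 kN (compressive).

P ≈ 150 kN (compressive)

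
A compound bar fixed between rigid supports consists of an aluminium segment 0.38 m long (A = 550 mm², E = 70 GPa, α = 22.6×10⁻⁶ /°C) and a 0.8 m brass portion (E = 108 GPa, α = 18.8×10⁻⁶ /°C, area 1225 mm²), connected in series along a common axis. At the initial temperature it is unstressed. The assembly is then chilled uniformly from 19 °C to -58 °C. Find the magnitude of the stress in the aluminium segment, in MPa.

Free thermal contraction of the whole bar: Σ αᵢΔT Lᵢ = 22.6×10⁻⁶×77×380 + 18.8×10⁻⁶×77×800 = 1.819 mm.
Since the ends are fixed, an axial force P builds up, equal in every segment, with P · Σ Lᵢ/(AᵢEᵢ) = δ_free.
The series flexibility is Σ Lᵢ/(AᵢEᵢ) = 380/(550×70×10³) + 800/(1225×108×10³) = 1.592×10⁻⁵ mm/N.
Hence P = δ_free / Σ(L/AE) = 1.819/1.592×10⁻⁵ = 114.3 kN (tensile).
σ_{aluminium} = P / A = 114300 / 550 = 207.8 MPa.

σ ≈ 208 MPa (tensile)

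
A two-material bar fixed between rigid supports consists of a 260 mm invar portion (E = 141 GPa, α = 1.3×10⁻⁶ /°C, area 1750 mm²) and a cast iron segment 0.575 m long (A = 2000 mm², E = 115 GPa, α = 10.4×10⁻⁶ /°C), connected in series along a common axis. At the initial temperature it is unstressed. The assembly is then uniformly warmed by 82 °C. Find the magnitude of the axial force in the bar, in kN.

Free thermal expansion of the whole bar: Σ αᵢΔT Lᵢ = 1.3×10⁻⁶×82×260 + 10.4×10⁻⁶×82×575 = 0.5181 mm.
The rigid supports impose zero overall length change; the single axial force P common to all segments must satisfy P Σ Lᵢ/(AᵢEᵢ) = δ_free.
The series flexibility is Σ Lᵢ/(AᵢEᵢ) = 260/(1750×141×10³) + 575/(2000×115×10³) = 3.554×10⁻⁶ mm/N.
Hence P = δ_free / Σ(L/AE) = 0.5181/3.554×10⁻⁶ = 145.8 kN (compressive).

P ≈ 146 kN (compressive)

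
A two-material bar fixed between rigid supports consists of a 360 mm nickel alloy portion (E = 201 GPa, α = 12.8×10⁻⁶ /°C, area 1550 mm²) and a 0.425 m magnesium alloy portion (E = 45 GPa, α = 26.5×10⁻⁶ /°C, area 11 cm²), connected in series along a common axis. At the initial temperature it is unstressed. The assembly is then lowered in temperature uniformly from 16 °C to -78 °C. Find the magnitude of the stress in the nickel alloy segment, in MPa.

With the walls removed the bar would change length by δ_free = Σ αᵢΔT Lᵢ = 12.8×10⁻⁶×94×360 + 26.5×10⁻⁶×94×425 = 1.492 mm.
The walls prevent any net length change, so an axial force P (same in every segment) develops. Compatibility: P · Σ Lᵢ/(AᵢEᵢ) = δ_free.
Σ Lᵢ/(AᵢEᵢ) = 360/(1550×201×10³) + 425/(1100×45×10³) = 9.741×10⁻⁶ mm/N.
P = 1.492 / 9.741×10⁻⁶ = 153100 N = 153.1 kN, tensile.
σ_{nickel alloy} = P / A = 153100 / 1550 = 98.8 MPa.

σ ≈ 98.8 MPa (tensile)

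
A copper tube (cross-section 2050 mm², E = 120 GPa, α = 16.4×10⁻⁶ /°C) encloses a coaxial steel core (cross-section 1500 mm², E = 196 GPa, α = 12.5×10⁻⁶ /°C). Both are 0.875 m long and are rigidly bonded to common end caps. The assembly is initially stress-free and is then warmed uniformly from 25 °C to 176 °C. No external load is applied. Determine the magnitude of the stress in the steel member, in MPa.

σ ≈ 52.6 MPa (tensile)

Both members must finish at the same length. With the larger α, the copper tends to over-expand; the plates restrain it, putting the copper in compression and the steel in tension. With no external load the two internal forces are equal and opposite, magnitude P.
Compatibility of the two members (thermal + elastic change equal): (α₁ − α₂)ΔT = P·[1/(A₁E₁) + 1/(A₂E₂)].
|α₁ − α₂|·ΔT = 3.9×10⁻⁶ × 151 = 0.0005889.
1/(A₁E₁) + 1/(A₂E₂) = 1/(2050×120×10³) + 1/(1500×196×10³) = 7.466×10⁻⁹ N⁻¹.
So P = 0.0005889 / 7.466×10⁻⁹ = 78.87 kN.
σ_{steel} = P/A₂ = 78870/1500 = 52.58 MPa, tensile.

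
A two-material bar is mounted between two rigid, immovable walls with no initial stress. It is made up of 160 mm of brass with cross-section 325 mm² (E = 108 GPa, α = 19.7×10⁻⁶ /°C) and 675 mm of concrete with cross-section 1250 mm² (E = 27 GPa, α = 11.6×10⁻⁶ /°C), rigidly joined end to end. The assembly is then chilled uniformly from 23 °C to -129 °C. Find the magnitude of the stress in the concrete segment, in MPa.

Free thermal contraction of the whole bar: Σ αᵢΔT Lᵢ = 19.7×10⁻⁶×152×160 + 11.6×10⁻⁶×152×675 = 1.669 mm.
The walls prevent any net length change, so an axial force P (same in every segment) develops. Compatibility: P · Σ Lᵢ/(AᵢEᵢ) = δ_free.
The series flexibility is Σ Lᵢ/(AᵢEᵢ) = 160/(325×108×10³) + 675/(1250×27×10³) = 2.456×10⁻⁵ mm/N.
So P = 1.669 / 2.456×10⁻⁵ = 67.97 kN, tensile.
σ_{concrete} = P / A = 67970 / 1250 = 54.38 MPa.

σ ≈ 54.4 MPa (tensile)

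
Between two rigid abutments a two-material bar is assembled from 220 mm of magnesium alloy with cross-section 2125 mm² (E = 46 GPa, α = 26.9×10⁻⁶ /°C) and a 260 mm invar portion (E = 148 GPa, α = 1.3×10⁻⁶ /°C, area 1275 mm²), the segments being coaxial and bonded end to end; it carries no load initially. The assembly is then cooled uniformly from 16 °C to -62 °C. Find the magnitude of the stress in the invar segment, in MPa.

σ ≈ 105 MPa (tensile)

Free thermal contraction of the whole bar: Σ αᵢΔT Lᵢ = 26.9×10⁻⁶×78×220 + 1.3×10⁻⁶×78×260 = 0.488 mm.
The rigid supports impose zero overall length change; the single axial force P common to all segments must satisfy P Σ Lᵢ/(AᵢEᵢ) = δ_free.
Σ Lᵢ/(AᵢEᵢ) = 220/(2125×46×10³) + 260/(1275×148×10³) = 3.628×10⁻⁶ mm/N.
Hence P = δ_free / Σ(L/AE) = 0.488/3.628×10⁻⁶ = 134.5 kN (tensile).
σ_{invar} = P / A = 134500 / 1275 = 105.5 MPa.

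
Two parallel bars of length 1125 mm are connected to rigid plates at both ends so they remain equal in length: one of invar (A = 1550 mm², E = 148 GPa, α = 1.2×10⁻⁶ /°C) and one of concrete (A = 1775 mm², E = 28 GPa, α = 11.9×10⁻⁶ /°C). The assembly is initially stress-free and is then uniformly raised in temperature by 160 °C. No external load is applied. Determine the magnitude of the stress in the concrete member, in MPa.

Equilibrium of a rigid end plate with no external load gives equal and opposite internal forces ±P in the two members. Since α_{concrete} > α_{invar}, heating drives the concrete into compression and the invar into tension.
Compatibility of the two members (thermal + elastic change equal): (α₁ − α₂)ΔT = P·[1/(A₁E₁) + 1/(A₂E₂)].
|α₁ − α₂|·ΔT = 10.7×10⁻⁶ × 160 = 0.001712.
1/(A₁E₁) + 1/(A₂E₂) = 1/(1550×148×10³) + 1/(1775×28×10³) = 2.448×10⁻⁸ N⁻¹.
P = 0.001712 / 2.448×10⁻⁸ = 69930 N = 69.93 kN.
σ_{concrete} = P/A₂ = 69930/1775 = 39.4 MPa, compressive.

σ ≈ 39.4 MPa (compressive)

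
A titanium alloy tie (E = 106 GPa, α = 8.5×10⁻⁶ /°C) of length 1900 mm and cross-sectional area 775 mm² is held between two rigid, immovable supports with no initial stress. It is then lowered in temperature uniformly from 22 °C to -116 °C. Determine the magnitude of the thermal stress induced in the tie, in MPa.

σ ≈ 124 MPa (tensile)

With length fixed, the mechanical strain must cancel the thermal strain αΔT = 8.5×10⁻⁶ × 138 = 1173×10⁻⁶.
σ = EαΔT = 106×10³ × 8.5×10⁻⁶ × 138 = 124.3 MPa (tensile; the tie is trying to contract).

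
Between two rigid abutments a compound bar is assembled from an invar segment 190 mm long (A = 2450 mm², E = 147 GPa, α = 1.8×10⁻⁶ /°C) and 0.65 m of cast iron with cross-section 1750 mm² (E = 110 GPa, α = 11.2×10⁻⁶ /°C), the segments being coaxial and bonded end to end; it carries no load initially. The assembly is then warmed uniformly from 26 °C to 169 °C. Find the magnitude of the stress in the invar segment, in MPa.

Free thermal expansion of the whole bar: Σ αᵢΔT Lᵢ = 1.8×10⁻⁶×143×190 + 11.2×10⁻⁶×143×650 = 1.09 mm.
The rigid supports impose zero overall length change; the single axial force P common to all segments must satisfy P Σ Lᵢ/(AᵢEᵢ) = δ_free.
Σ Lᵢ/(AᵢEᵢ) = 190/(2450×147×10³) + 650/(1750×110×10³) = 3.904×10⁻⁶ mm/N.
P = 1.09 / 3.904×10⁻⁶ = 279200 N = 279.2 kN, compressive.
σ_{invar} = P / A = 279200 / 2450 = 113.9 MPa.

σ ≈ 114 MPa (compressive)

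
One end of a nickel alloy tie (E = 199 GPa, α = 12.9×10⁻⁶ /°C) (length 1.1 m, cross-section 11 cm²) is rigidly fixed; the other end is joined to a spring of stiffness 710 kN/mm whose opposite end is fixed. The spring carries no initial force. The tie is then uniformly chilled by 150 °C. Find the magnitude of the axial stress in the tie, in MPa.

Free thermal contraction: δ_free = αΔT L = 12.9×10⁻⁶ × 150 × 1100 = 2.129 mm.
Let P be the tensile force in the spring. The tie extends elastically by PL/(AE) and the spring stretches by P/k; together these equal δ_free.
P [ L/(AE) + 1/k ] = δ_free → P [ 1100/(1100×199×10³) + 1/(710×10³) ] = 2.129.
P = 2.129 / 6.434×10⁻⁶ = 330800 N.
σ = P/A = 330800/1100 = 300.8 MPa.

σ ≈ 301 MPa (tensile)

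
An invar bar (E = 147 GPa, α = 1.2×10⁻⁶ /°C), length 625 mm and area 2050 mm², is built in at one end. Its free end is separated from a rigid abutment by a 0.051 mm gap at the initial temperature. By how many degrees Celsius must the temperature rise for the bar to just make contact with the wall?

ΔT ≈ 68 °C

Contact occurs when the free expansion equals the gap: αΔT L = 0.051 mm.
ΔT = 0.051 / (1.2×10⁻⁶ × 625) = 68 °C.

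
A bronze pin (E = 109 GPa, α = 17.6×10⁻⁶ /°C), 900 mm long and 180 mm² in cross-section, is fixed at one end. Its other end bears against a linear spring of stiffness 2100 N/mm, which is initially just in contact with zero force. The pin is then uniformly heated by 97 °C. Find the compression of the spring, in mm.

δ ≈ 1.4 mm

If the spring were absent the pin would lengthen by αΔT L = 17.6×10⁻⁶ × 97 × 900 = 1.536 mm.
With a force P in the spring, the elastic change of the pin is PL/(AE) and that of the spring is P/k; compatibility requires their sum to equal δ_free.
P [ L/(AE) + 1/k ] = δ_free → P [ 900/(180×109×10³) + 1/(2100) ] = 1.536.
P = 1.536 / 0.0005221 = 2943 N.
Spring compression = P/k = 2943/(2100) = 1.401 mm.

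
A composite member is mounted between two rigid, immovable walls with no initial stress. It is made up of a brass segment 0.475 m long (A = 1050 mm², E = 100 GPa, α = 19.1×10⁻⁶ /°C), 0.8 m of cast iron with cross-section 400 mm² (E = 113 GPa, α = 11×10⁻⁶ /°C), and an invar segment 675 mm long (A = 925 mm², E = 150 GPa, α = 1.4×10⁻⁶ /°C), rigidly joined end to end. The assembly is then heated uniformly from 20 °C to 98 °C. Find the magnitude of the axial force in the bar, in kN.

P ≈ 54.2 kN (compressive)

With the walls removed the bar would change length by δ_free = Σ αᵢΔT Lᵢ = 19.1×10⁻⁶×78×475 + 11×10⁻⁶×78×800 + 1.4×10⁻⁶×78×675 = 1.468 mm.
The rigid supports impose zero overall length change; the single axial force P common to all segments must satisfy P Σ Lᵢ/(AᵢEᵢ) = δ_free.
Σ Lᵢ/(AᵢEᵢ) = 475/(1050×100×10³) + 800/(400×113×10³) + 675/(925×150×10³) = 2.709×10⁻⁵ mm/N.
P = 1.468 / 2.709×10⁻⁵ = 54190 N = 54.19 kN, compressive.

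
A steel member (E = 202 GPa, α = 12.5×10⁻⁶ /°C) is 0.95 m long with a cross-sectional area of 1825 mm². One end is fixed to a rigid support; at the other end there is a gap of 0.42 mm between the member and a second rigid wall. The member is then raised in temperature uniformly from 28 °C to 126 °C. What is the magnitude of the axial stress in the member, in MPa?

σ ≈ 158 MPa (compressive)

Unrestrained expansion: δ_free = αΔT L = 12.5×10⁻⁶ × 98 × 950 = 1.164 mm.
The gap closes (δ_free > 0.42 mm) and the wall then resists a further 1.164 − 0.42 = 0.7438 mm of expansion.
Compatibility: PL/(AE) = 0.7438 mm, so σ = P/A = E × (0.7438/950) = 158.1 MPa.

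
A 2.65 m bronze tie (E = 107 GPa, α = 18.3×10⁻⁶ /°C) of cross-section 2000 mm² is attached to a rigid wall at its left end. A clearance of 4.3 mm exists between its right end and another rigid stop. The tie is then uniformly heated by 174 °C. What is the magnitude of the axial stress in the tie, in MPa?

If the wall were absent the tie would grow by αΔT L = 18.3×10⁻⁶ × 174 × 2650 = 8.438 mm.
After closing the 4.3 mm clearance, 8.438 − 4.3 = 4.138 mm of expansion remains to be suppressed by the wall.
That suppressed elongation corresponds to σ = E·Δ/L = 107×10³ × 4.138/2650 = 167.1 MPa.

σ ≈ 167 MPa (compressive)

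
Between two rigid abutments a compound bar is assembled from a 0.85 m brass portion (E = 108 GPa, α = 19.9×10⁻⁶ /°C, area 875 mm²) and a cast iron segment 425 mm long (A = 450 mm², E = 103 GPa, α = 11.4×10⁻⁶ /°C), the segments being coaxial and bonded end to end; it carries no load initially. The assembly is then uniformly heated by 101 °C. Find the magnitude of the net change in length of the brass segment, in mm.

Free thermal expansion of the whole bar: Σ αᵢΔT Lᵢ = 19.9×10⁻⁶×101×850 + 11.4×10⁻⁶×101×425 = 2.198 mm.
The rigid supports impose zero overall length change; the single axial force P common to all segments must satisfy P Σ Lᵢ/(AᵢEᵢ) = δ_free.
Σ Lᵢ/(AᵢEᵢ) = 850/(875×108×10³) + 425/(450×103×10³) = 1.816×10⁻⁵ mm/N.
So P = 2.198 / 1.816×10⁻⁵ = 121 kN, compressive.
For the brass segment, free thermal change = 19.9×10⁻⁶×101×850 = 1.708 mm and elastic change from P = 121000×850/(875×108×10³) = 1.088 mm; these oppose, so the net change is 0.62 mm (segment lengthens).

|ΔL| ≈ 0.62 mm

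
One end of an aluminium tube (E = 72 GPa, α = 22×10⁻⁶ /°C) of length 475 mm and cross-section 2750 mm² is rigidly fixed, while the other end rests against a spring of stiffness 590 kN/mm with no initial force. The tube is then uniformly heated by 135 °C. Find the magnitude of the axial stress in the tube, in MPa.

The unrestrained thermal change is αΔT L = 22×10⁻⁶ × 135 × 475 = 1.411 mm.
Let P be the compressive force at the spring. The tube shortens elastically by PL/(AE) and the spring compresses by P/k; together these equal δ_free.
So P = δ_free / [L/(AE) + 1/k] = 1.411 / [ 475/(2750×72×10³) + 1/(590×10³) ].
P = 1.411 / 4.094×10⁻⁶ = 344600 N.
σ = P/A = 344600/2750 = 125.3 MPa.

σ ≈ 125 MPa (compressive)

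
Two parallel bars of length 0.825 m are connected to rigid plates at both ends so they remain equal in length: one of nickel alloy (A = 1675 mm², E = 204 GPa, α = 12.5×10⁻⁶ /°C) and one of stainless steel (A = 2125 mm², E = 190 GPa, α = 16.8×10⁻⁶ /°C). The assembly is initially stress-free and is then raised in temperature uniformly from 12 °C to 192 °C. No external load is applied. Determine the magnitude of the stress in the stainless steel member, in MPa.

σ ≈ 67.4 MPa (compressive)

Both members must finish at the same length. With the larger α, the stainless steel tends to over-expand; the plates restrain it, putting the stainless steel in compression and the nickel alloy in tension. With no external load the two internal forces are equal and opposite, magnitude P.
Setting the final lengths equal and cancelling L: (α₁ − α₂)ΔT = P/(A₁E₁) + P/(A₂E₂).
|α₁ − α₂|·ΔT = 4.3×10⁻⁶ × 180 = 0.000774.
1/(A₁E₁) + 1/(A₂E₂) = 1/(1675×204×10³) + 1/(2125×190×10³) = 5.403×10⁻⁹ N⁻¹.
P = 0.000774 / 5.403×10⁻⁹ = 143200 N = 143.2 kN.
σ_{stainless steel} = P/A₂ = 143200/2125 = 67.41 MPa, compressive.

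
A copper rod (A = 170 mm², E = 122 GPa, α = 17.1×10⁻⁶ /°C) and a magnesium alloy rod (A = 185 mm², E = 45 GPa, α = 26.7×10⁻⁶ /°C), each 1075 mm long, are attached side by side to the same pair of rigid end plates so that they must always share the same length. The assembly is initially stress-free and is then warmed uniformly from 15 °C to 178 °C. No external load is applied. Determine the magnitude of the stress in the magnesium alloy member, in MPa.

Equilibrium of a rigid end plate with no external load gives equal and opposite internal forces ±P in the two members. Since α_{magnesium alloy} > α_{copper}, heating drives the magnesium alloy into compression and the copper into tension.
Compatibility of the two members (thermal + elastic change equal): (α₁ − α₂)ΔT = P·[1/(A₁E₁) + 1/(A₂E₂)].
|α₁ − α₂|·ΔT = 9.6×10⁻⁶ × 163 = 0.001565.
1/(A₁E₁) + 1/(A₂E₂) = 1/(170×122×10³) + 1/(185×45×10³) = 1.683×10⁻⁷ N⁻¹.
So P = 0.001565 / 1.683×10⁻⁷ = 9.296 kN.
σ_{magnesium alloy} = P/A₂ = 9296/185 = 50.25 MPa, compressive.

σ ≈ 50.2 MPa (compressive)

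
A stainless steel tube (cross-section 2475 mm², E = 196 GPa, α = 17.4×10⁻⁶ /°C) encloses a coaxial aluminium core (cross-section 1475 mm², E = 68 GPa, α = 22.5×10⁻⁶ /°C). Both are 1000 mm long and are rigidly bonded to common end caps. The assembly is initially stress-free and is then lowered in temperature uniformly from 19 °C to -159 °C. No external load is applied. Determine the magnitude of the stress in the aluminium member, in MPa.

Both members must finish at the same length. With the larger α, the aluminium tends to over-contract; the plates restrain it, putting the aluminium in tension and the stainless steel in compression. With no external load the two internal forces are equal and opposite, magnitude P.
Equating the net (thermal + elastic) strains gives |α₁ − α₂|·ΔT = P·[1/(A₁E₁) + 1/(A₂E₂)].
|α₁ − α₂|·ΔT = 5.1×10⁻⁶ × 178 = 0.0009078.
1/(A₁E₁) + 1/(A₂E₂) = 1/(2475×196×10³) + 1/(1475×68×10³) = 1.203×10⁻⁸ N⁻¹.
So P = 0.0009078 / 1.203×10⁻⁸ = 75.45 kN.
σ_{aluminium} = P/A₂ = 75450/1475 = 51.15 MPa, tensile.

σ ≈ 51.2 MPa (tensile)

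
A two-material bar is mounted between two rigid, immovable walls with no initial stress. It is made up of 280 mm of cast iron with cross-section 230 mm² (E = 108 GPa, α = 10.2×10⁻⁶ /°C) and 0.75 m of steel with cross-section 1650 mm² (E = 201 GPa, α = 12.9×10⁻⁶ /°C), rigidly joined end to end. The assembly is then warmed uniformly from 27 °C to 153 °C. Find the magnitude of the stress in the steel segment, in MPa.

Free thermal expansion of the whole bar: Σ αᵢΔT Lᵢ = 10.2×10⁻⁶×126×280 + 12.9×10⁻⁶×126×750 = 1.579 mm.
Since the ends are fixed, an axial force P builds up, equal in every segment, with P · Σ Lᵢ/(AᵢEᵢ) = δ_free.
The series flexibility is Σ Lᵢ/(AᵢEᵢ) = 280/(230×108×10³) + 750/(1650×201×10³) = 1.353×10⁻⁵ mm/N.
Hence P = δ_free / Σ(L/AE) = 1.579/1.353×10⁻⁵ = 116.7 kN (compressive).
σ_{steel} = P / A = 116700 / 1650 = 70.71 MPa.

σ ≈ 70.7 MPa (compressive)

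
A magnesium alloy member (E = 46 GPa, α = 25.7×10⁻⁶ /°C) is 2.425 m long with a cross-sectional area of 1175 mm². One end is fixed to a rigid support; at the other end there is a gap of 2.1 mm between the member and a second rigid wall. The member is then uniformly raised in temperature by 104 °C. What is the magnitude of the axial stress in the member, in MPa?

Free thermal elongation = αΔT L = 25.7×10⁻⁶ × 104 × 2425 = 6.482 mm.
After closing the 2.1 mm clearance, 6.482 − 2.1 = 4.382 mm of expansion remains to be suppressed by the wall.
So σ = E(δ_free − g)/L = 46×10³ × 4.382/2425 = 83.11 MPa.

σ ≈ 83.1 MPa (compressive)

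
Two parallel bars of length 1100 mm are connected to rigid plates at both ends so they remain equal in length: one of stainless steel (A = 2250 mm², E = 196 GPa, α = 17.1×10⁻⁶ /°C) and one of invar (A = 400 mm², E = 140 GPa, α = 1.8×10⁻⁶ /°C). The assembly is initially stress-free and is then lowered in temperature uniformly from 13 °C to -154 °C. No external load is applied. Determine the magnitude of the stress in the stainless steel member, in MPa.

σ ≈ 56.4 MPa (tensile)

Both members must finish at the same length. With the larger α, the stainless steel tends to over-contract; the plates restrain it, putting the stainless steel in tension and the invar in compression. With no external load the two internal forces are equal and opposite, magnitude P.
Compatibility of the two members (thermal + elastic change equal): (α₁ − α₂)ΔT = P·[1/(A₁E₁) + 1/(A₂E₂)].
|α₁ − α₂|·ΔT = 15.3×10⁻⁶ × 167 = 0.002555.
1/(A₁E₁) + 1/(A₂E₂) = 1/(2250×196×10³) + 1/(400×140×10³) = 2.012×10⁻⁸ N⁻¹.
So P = 0.002555 / 2.012×10⁻⁸ = 127 kN.
σ_{stainless steel} = P/A₁ = 127000/2250 = 56.43 MPa, tensile.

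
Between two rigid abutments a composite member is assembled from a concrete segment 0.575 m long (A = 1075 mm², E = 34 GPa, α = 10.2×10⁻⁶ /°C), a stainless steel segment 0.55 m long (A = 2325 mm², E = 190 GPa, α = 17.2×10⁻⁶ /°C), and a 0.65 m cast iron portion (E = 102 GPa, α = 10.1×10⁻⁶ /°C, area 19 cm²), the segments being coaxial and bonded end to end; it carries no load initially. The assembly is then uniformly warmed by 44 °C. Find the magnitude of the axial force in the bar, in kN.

P ≈ 47.4 kN (compressive)

If the supports were absent, the total length change would be Σ αᵢΔT Lᵢ = 10.2×10⁻⁶×44×575 + 17.2×10⁻⁶×44×550 + 10.1×10⁻⁶×44×650 = 0.9632 mm.
The walls prevent any net length change, so an axial force P (same in every segment) develops. Compatibility: P · Σ Lᵢ/(AᵢEᵢ) = δ_free.
Σ Lᵢ/(AᵢEᵢ) = 575/(1075×34×10³) + 550/(2325×190×10³) + 650/(1900×102×10³) = 2.033×10⁻⁵ mm/N.
Hence P = δ_free / Σ(L/AE) = 0.9632/2.033×10⁻⁵ = 47.37 kN (compressive).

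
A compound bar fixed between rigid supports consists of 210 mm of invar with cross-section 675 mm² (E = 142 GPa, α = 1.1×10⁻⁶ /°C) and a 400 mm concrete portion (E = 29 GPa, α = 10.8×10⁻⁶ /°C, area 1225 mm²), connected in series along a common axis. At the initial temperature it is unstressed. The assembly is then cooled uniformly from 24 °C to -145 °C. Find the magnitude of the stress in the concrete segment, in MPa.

σ ≈ 46.7 MPa (tensile)

With the walls removed the bar would change length by δ_free = Σ αᵢΔT Lᵢ = 1.1×10⁻⁶×169×210 + 10.8×10⁻⁶×169×400 = 0.7691 mm.
The walls prevent any net length change, so an axial force P (same in every segment) develops. Compatibility: P · Σ Lᵢ/(AᵢEᵢ) = δ_free.
The series flexibility is Σ Lᵢ/(AᵢEᵢ) = 210/(675×142×10³) + 400/(1225×29×10³) = 1.345×10⁻⁵ mm/N.
P = 0.7691 / 1.345×10⁻⁵ = 57180 N = 57.18 kN, tensile.
σ_{concrete} = P / A = 57180 / 1225 = 46.68 MPa.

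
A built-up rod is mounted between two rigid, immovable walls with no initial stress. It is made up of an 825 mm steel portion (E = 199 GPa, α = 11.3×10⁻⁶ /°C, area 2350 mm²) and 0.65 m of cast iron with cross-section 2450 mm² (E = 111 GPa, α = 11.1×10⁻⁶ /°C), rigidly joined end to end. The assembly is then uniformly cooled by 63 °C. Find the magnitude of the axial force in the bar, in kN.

With the walls removed the bar would change length by δ_free = Σ αᵢΔT Lᵢ = 11.3×10⁻⁶×63×825 + 11.1×10⁻⁶×63×650 = 1.042 mm.
The walls prevent any net length change, so an axial force P (same in every segment) develops. Compatibility: P · Σ Lᵢ/(AᵢEᵢ) = δ_free.
Σ Lᵢ/(AᵢEᵢ) = 825/(2350×199×10³) + 650/(2450×111×10³) = 4.154×10⁻⁶ mm/N.
So P = 1.042 / 4.154×10⁻⁶ = 250.8 kN, tensile.

P ≈ 251 kN (tensile)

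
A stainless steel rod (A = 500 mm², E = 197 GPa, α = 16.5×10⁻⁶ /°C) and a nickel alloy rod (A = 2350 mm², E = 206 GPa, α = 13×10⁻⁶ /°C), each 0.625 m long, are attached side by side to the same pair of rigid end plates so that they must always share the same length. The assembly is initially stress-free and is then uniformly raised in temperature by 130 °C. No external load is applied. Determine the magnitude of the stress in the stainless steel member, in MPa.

Both members must finish at the same length. With the larger α, the stainless steel tends to over-expand; the plates restrain it, putting the stainless steel in compression and the nickel alloy in tension. With no external load the two internal forces are equal and opposite, magnitude P.
Setting the final lengths equal and cancelling L: (α₁ − α₂)ΔT = P/(A₁E₁) + P/(A₂E₂).
|α₁ − α₂|·ΔT = 3.5×10⁻⁶ × 130 = 0.000455.
1/(A₁E₁) + 1/(A₂E₂) = 1/(500×197×10³) + 1/(2350×206×10³) = 1.222×10⁻⁸ N⁻¹.
P = 0.000455 / 1.222×10⁻⁸ = 37240 N = 37.24 kN.
σ_{stainless steel} = P/A₁ = 37240/500 = 74.48 MPa, compressive.

σ ≈ 74.5 MPa (compressive)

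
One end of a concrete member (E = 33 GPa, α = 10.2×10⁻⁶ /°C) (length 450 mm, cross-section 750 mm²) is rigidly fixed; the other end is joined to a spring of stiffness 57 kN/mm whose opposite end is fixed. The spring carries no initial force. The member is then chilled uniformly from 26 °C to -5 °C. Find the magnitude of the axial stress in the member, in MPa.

The unrestrained thermal change is αΔT L = 10.2×10⁻⁶ × 31 × 450 = 0.1423 mm.
With a force P in the spring, the elastic change of the member is PL/(AE) and that of the spring is P/k; compatibility requires their sum to equal δ_free.
So P = δ_free / [L/(AE) + 1/k] = 0.1423 / [ 450/(750×33×10³) + 1/(57×10³) ].
P = 0.1423 / 3.573×10⁻⁵ = 3983 N.
σ = P/A = 3983/750 = 5.31 MPa.

σ ≈ 5.31 MPa (tensile)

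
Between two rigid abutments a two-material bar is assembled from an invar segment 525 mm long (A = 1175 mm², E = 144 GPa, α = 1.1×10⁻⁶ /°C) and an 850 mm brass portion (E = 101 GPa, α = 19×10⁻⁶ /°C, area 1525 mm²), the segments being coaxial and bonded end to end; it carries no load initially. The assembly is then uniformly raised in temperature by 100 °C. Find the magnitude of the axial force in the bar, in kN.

If the supports were absent, the total length change would be Σ αᵢΔT Lᵢ = 1.1×10⁻⁶×100×525 + 19×10⁻⁶×100×850 = 1.673 mm.
Since the ends are fixed, an axial force P builds up, equal in every segment, with P · Σ Lᵢ/(AᵢEᵢ) = δ_free.
Σ Lᵢ/(AᵢEᵢ) = 525/(1175×144×10³) + 850/(1525×101×10³) = 8.621×10⁻⁶ mm/N.
So P = 1.673 / 8.621×10⁻⁶ = 194 kN, compressive.

P ≈ 194 kN (compressive)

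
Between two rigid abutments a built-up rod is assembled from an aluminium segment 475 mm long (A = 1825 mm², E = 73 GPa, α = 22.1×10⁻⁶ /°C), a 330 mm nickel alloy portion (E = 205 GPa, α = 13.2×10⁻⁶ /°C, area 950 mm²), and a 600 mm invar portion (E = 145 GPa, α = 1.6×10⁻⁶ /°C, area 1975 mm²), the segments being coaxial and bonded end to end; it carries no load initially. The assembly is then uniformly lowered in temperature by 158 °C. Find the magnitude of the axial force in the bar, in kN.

P ≈ 340 kN (tensile)

With the walls removed the bar would change length by δ_free = Σ αᵢΔT Lᵢ = 22.1×10⁻⁶×158×475 + 13.2×10⁻⁶×158×330 + 1.6×10⁻⁶×158×600 = 2.499 mm.
Since the ends are fixed, an axial force P builds up, equal in every segment, with P · Σ Lᵢ/(AᵢEᵢ) = δ_free.
Σ Lᵢ/(AᵢEᵢ) = 475/(1825×73×10³) + 330/(950×205×10³) + 600/(1975×145×10³) = 7.355×10⁻⁶ mm/N.
So P = 2.499 / 7.355×10⁻⁶ = 339.7 kN, tensile.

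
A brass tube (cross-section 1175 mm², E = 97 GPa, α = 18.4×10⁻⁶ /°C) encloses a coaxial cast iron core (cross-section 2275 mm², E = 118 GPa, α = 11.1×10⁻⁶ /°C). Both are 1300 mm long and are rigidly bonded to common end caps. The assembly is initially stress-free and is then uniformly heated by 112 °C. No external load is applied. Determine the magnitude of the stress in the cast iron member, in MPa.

σ ≈ 28.8 MPa (tensile)

The brass has the larger α, so on heating it would change length more than the cast iron if both were free. The rigid plates force a common final length, so the brass is put into compression and the cast iron into tension, with equal and opposite forces P (no external load).
Equating the net (thermal + elastic) strains gives |α₁ − α₂|·ΔT = P·[1/(A₁E₁) + 1/(A₂E₂)].
|α₁ − α₂|·ΔT = 7.3×10⁻⁶ × 112 = 0.0008176.
1/(A₁E₁) + 1/(A₂E₂) = 1/(1175×97×10³) + 1/(2275×118×10³) = 1.25×10⁻⁸ N⁻¹.
So P = 0.0008176 / 1.25×10⁻⁸ = 65.41 kN.
σ_{cast iron} = P/A₂ = 65410/2275 = 28.75 MPa, tensile.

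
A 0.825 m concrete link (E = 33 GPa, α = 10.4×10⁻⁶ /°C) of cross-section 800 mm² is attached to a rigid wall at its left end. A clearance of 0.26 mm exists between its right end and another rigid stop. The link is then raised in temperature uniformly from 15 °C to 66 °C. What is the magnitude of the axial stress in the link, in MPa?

Free thermal elongation = αΔT L = 10.4×10⁻⁶ × 51 × 825 = 0.4376 mm.
After closing the 0.26 mm clearance, 0.4376 − 0.26 = 0.1776 mm of expansion remains to be suppressed by the wall.
That suppressed elongation corresponds to σ = E·Δ/L = 33×10³ × 0.1776/825 = 7.103 MPa.

σ ≈ 7.1 MPa (compressive)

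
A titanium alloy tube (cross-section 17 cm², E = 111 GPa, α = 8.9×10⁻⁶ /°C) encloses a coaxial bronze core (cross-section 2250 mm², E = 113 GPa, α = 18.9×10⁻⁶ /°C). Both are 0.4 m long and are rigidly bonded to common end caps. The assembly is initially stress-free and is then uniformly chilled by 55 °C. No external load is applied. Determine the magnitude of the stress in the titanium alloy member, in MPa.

σ ≈ 35 MPa (compressive)

The bronze has the larger α, so on cooling it would change length more than the titanium alloy if both were free. The rigid plates force a common final length, so the bronze is put into tension and the titanium alloy into compression, with equal and opposite forces P (no external load).
Compatibility of the two members (thermal + elastic change equal): (α₁ − α₂)ΔT = P·[1/(A₁E₁) + 1/(A₂E₂)].
|α₁ − α₂|·ΔT = 10×10⁻⁶ × 55 = 0.00055.
1/(A₁E₁) + 1/(A₂E₂) = 1/(1700×111×10³) + 1/(2250×113×10³) = 9.233×10⁻⁹ N⁻¹.
So P = 0.00055 / 9.233×10⁻⁹ = 59.57 kN.
σ_{titanium alloy} = P/A₁ = 59570/1700 = 35.04 MPa, compressive.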